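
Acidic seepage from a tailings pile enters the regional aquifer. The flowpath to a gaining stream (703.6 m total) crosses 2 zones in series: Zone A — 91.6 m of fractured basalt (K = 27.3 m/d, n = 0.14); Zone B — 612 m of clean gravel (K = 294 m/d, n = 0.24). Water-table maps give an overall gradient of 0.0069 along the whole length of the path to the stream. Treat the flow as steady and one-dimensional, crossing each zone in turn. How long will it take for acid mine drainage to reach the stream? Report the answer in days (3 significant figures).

For zones in series the flux q is common to all zones; the equivalent conductivity is the harmonic (thickness-weighted) mean, K_eq = L_total / Σ(L_j/K_j).
Σ(L/K) = 91.6/27.3 + 612/294 = 3.355 + 2.082 = 5.437 d
K_eq = L_total / Σ(L/K) = 703.6 / 5.437 = 129.4 m/d
q = K_eq · i = 129.4 × 0.0069 = 0.8929 m/d (same in every zone)
Zone A: v = q/n = 0.8929/0.14 = 6.378 m/d → t_A = 91.6/6.378 = 14.36 d
Zone B: v = q/n = 0.8929/0.24 = 3.721 m/d → t_B = 612/3.721 = 164.5 d
Total t = 14.36 + 164.5 = 178.9 d

179 days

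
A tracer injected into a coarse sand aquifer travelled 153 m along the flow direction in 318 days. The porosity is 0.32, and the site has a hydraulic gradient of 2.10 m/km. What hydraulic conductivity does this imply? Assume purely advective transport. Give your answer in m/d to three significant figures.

v = L / t = 153 / 318 = 0.4811 m/d
K = v · n / i = 0.4811 × 0.32 / 0.0021 = 73.3 m/d

73.3 m/d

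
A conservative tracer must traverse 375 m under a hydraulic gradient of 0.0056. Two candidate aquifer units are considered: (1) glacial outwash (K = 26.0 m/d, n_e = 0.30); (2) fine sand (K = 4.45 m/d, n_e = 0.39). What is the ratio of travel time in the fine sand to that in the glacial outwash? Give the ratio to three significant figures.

Unit 1 (glacial outwash): v = 26.0×0.0056/0.30 = 0.4853 m/d, t = 375/0.4853 = 772.7 d
Unit 2 (fine sand): v = 4.45×0.0056/0.39 = 0.06390 m/d, t = 375/0.06390 = 5869 d
t(fine sand) / t(glacial outwash) = 5869/772.7 = 7.60

7.60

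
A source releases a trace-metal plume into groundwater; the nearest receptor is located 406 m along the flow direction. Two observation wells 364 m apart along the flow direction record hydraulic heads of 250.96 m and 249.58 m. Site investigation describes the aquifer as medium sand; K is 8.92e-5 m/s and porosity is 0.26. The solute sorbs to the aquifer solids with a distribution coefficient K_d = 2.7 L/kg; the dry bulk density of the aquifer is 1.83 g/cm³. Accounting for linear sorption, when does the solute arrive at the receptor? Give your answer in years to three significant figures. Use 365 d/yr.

198 years

Hydraulic gradient i = (250.96 − 249.58) / 364 = 1.38 / 364 = 0.003791
K = 8.92e-5 m/s × 86400 s/d = 7.707 m/d
Specific discharge q = 7.707 × 0.003791 = 0.02922 m/d
v = Ki/n = 7.707·0.003791/0.26 = 0.1124 m/d
Retardation R = 1 + ρ_b·K_d/n = 1 + 1.83×2.7/0.26 = 20.00
Contaminant velocity v_c = v/R = 0.1124/20.00 = 0.005618 m/d
t = L/v_c = 406/0.005618 = 72270 d
   = 72270/365 = 198 yr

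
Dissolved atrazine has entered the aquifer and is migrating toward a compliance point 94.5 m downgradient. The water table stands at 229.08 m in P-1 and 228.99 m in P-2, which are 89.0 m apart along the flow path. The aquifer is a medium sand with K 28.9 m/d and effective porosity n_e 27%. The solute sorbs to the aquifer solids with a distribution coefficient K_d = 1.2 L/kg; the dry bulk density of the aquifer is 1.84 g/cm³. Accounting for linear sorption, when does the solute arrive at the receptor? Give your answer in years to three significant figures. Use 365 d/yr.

Hydraulic gradient i = (229.08 − 228.99) / 89.0 = 0.09 / 89.0 = 0.001011
q = Ki = 28.9 × 0.001011 = 0.02922 m/d
Average linear velocity = 0.02922 / 0.27 = 0.1082 m/d
Retardation R = 1 + ρ_b·K_d/n = 1 + 1.84×1.2/0.27 = 9.178
Contaminant velocity v_c = v/R = 0.1082/9.178 = 0.01179 m/d
t = L/v_c = 94.5/0.01179 = 8013 d
   = 8013/365 = 22.0 yr

22.0 years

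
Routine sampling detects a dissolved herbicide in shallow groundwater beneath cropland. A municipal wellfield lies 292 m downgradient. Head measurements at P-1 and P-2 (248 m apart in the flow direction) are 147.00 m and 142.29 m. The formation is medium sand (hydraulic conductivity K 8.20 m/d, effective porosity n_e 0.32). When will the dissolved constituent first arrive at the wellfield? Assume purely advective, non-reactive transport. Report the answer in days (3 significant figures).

600 days

Hydraulic gradient i = (147.00 − 142.29) / 248 = 4.71 / 248 = 0.01899
Specific discharge q = 8.20 × 0.01899 = 0.1557 m/d
Average linear velocity = 0.1557 / 0.32 = 0.4867 m/d
t = L / v = 292 / 0.4867 = 600.0 d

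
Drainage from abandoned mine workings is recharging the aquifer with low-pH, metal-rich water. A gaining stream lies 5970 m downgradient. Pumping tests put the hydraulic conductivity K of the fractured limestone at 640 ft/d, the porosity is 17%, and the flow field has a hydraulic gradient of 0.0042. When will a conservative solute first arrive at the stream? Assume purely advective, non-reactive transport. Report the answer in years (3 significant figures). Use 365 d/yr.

3.39 years

K = 640 ft/d × 0.3048 = 195.1 m/d
Darcy flux q = K·i = 195.1 × 0.0042 = 0.8193 m/d
Average linear velocity = 0.8193 / 0.17 = 4.819 m/d
t = L / v = 5970 / 4.819 = 1239 d
   = 1239 / 365 = 3.39 yr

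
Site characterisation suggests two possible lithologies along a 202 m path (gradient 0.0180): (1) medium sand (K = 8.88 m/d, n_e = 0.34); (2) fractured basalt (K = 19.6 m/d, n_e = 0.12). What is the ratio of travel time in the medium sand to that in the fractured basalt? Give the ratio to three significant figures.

Unit 1 (medium sand): v = 8.88×0.018/0.34 = 0.4701 m/d, t = 202/0.4701 = 429.7 d
Unit 2 (fractured basalt): v = 19.6×0.018/0.12 = 2.940 m/d, t = 202/2.940 = 68.71 d
t(medium sand) / t(fractured basalt) = 429.7/68.71 = 6.25

6.25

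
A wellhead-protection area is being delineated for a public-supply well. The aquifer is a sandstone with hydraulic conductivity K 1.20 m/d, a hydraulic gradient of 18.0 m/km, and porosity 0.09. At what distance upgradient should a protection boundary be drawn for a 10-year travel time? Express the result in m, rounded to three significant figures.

q = Ki = 1.20 × 0.018 = 0.02160 m/d
Average linear velocity = 0.02160 / 0.09 = 0.2400 m/d
T = 10 yr × 365 = 3650 d
L = v × T = 0.2400 × 3650 = 876.0 m

876 m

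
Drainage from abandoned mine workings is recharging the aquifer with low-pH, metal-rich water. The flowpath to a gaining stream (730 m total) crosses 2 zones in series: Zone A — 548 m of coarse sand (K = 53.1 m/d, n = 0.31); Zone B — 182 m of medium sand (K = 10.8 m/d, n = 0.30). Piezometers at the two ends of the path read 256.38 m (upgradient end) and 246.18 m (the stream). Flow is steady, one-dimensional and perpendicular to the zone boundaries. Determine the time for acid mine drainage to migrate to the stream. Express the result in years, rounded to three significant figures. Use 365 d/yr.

1.64 years

Total head drop ΔH = 256.38 − 246.18 = 10.20 m
Steady 1-D flow in series ⇒ the Darcy flux q is identical in every zone and the zone head losses add (resistances L/K in series).
Σ(L/K) = 548/53.1 + 182/10.8 = 10.32 + 16.85 = 27.17 d
q = ΔH / Σ(L/K) = 10.20 / 27.17 = 0.3754 m/d (same in every zone)
Zone A: v = q/n = 0.3754/0.31 = 1.211 m/d → t_A = 548/1.211 = 452.5 d
Zone B: v = q/n = 0.3754/0.30 = 1.251 m/d → t_B = 182/1.251 = 145.5 d
Total t = 452.5 + 145.5 = 598.0 d
   = 598.0 / 365 = 1.64 yr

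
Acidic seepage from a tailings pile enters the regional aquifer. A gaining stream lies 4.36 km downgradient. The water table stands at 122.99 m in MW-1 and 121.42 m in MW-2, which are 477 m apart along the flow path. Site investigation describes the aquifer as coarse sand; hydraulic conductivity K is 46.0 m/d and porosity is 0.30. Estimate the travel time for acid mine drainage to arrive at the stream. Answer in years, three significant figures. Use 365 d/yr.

23.7 years

Hydraulic gradient i = (122.99 − 121.42) / 477 = 1.57 / 477 = 0.003291
Specific discharge q = 46.0 × 0.003291 = 0.1514 m/d
Seepage velocity v = q / n = 0.1514 / 0.30 = 0.5047 m/d
L = 4.36 km = 4360 m
t = L / v = 4360 / 0.5047 = 8639 d
   = 8639 / 365 = 23.7 yr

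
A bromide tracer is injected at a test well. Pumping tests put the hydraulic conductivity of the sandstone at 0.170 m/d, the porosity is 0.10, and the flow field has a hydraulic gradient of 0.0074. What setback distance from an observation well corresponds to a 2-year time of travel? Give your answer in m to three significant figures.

9.18 m

Darcy flux q = K·i = 0.170 × 0.0074 = 0.001258 m/d
Seepage velocity v = q / n = 0.001258 / 0.10 = 0.01258 m/d
T = 2 yr × 365 = 730 d
L = v × T = 0.01258 × 730 = 9.183 m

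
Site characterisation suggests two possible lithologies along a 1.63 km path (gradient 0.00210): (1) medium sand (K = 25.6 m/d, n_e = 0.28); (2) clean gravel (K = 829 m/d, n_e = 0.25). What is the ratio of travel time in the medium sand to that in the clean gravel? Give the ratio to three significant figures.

Unit 1 (medium sand): v = 25.6×0.0021/0.28 = 0.1920 m/d, t = 1630/0.1920 = 8490 d
Unit 2 (clean gravel): v = 829×0.0021/0.25 = 6.964 m/d, t = 1630/6.964 = 234.1 d
t(medium sand) / t(clean gravel) = 8490/234.1 = 36.3

36.3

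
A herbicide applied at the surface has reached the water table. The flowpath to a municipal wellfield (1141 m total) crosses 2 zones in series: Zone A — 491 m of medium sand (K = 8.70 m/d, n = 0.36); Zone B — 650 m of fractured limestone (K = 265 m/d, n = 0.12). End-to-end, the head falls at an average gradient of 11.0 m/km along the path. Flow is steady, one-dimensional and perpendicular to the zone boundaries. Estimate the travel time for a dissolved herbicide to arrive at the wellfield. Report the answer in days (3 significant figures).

For zones in series the flux q is common to all zones; the equivalent conductivity is the harmonic (thickness-weighted) mean, K_eq = L_total / Σ(L_j/K_j).
Σ(L/K) = 491/8.70 + 650/265 = 56.44 + 2.453 = 58.89 d
K_eq = L_total / Σ(L/K) = 1141 / 58.89 = 19.38 m/d
q = K_eq · i = 19.38 × 0.011 = 0.2131 m/d (same in every zone)
Zone A: v = q/n = 0.2131/0.36 = 0.5920 m/d → t_A = 491/0.5920 = 829.4 d
Zone B: v = q/n = 0.2131/0.12 = 1.776 m/d → t_B = 650/1.776 = 366.0 d
Total t = 829.4 + 366.0 = 1195 d

1200 days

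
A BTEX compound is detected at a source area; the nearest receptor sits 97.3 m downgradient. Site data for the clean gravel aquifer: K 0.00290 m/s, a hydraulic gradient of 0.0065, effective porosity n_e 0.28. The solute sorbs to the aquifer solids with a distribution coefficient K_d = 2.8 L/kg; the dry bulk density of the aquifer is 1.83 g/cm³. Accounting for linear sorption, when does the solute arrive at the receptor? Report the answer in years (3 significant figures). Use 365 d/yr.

0.885 years

K = 0.00290 m/s × 86400 s/d = 250.6 m/d
Darcy flux q = K·i = 250.6 × 0.0065 = 1.629 m/d
v = Ki/n = 250.6·0.0065/0.28 = 5.817 m/d
Retardation R = 1 + ρ_b·K_d/n = 1 + 1.83×2.8/0.28 = 19.30
Contaminant velocity v_c = v/R = 5.817/19.30 = 0.3014 m/d
t = L/v_c = 97.3/0.3014 = 322.9 d
   = 322.9/365 = 0.885 yr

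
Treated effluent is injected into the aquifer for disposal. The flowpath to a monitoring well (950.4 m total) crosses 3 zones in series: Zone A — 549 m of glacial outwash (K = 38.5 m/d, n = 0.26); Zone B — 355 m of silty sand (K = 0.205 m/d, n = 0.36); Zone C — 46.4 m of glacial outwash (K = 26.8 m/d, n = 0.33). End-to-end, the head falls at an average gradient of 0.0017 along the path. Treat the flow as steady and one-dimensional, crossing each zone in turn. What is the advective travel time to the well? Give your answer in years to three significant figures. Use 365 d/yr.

847 years

Continuity: the same q passes through each zone, so ΔH = q·Σ(L_j/K_j) — the zones act as resistances in series.
Σ(L/K) = 549/38.5 + 355/0.205 + 46.4/26.8 = 14.26 + 1732 + 1.731 = 1748 d
K_eq = L_total / Σ(L/K) = 950.4 / 1748 = 0.5438 m/d
q = K_eq · i = 0.5438 × 0.0017 = 9.245e-4 m/d (same in every zone)
Zone A: v = q/n = 9.245e-4/0.26 = 0.003556 m/d → t_A = 549/0.003556 = 154400 d
Zone B: v = q/n = 9.245e-4/0.36 = 0.002568 m/d → t_B = 355/0.002568 = 138200 d
Zone C: v = q/n = 9.245e-4/0.33 = 0.002801 m/d → t_C = 46.4/0.002801 = 16560 d
Total t = 154400 + 138200 + 16560 = 309200 d
   = 309200 / 365 = 847 yr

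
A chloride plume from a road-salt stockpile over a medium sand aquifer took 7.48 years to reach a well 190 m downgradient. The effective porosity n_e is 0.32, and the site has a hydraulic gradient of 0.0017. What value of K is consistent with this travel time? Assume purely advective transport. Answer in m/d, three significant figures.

13.1 m/d

t = 7.48 years = 2730 d
v = L / t = 190 / 2730 = 0.06959 m/d
K = v · n / i = 0.06959 × 0.32 / 0.0017 = 13.1 m/d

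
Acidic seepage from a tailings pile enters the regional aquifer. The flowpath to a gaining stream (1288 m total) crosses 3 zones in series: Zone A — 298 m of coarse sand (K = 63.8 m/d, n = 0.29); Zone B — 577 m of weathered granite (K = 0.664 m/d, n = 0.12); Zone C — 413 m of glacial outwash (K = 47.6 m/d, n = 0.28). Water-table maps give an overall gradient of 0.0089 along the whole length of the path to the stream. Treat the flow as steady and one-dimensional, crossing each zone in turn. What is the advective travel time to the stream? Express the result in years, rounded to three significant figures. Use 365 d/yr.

57.2 years

For zones in series the flux q is common to all zones; the equivalent conductivity is the harmonic (thickness-weighted) mean, K_eq = L_total / Σ(L_j/K_j).
Σ(L/K) = 298/63.8 + 577/0.664 + 413/47.6 = 4.671 + 869.0 + 8.676 = 882.3 d
K_eq = L_total / Σ(L/K) = 1288 / 882.3 = 1.460 m/d
q = K_eq · i = 1.460 × 0.0089 = 0.01299 m/d (same in every zone)
Zone A: v = q/n = 0.01299/0.29 = 0.04480 m/d → t_A = 298/0.04480 = 6652 d
Zone B: v = q/n = 0.01299/0.12 = 0.1083 m/d → t_B = 577/0.1083 = 5329 d
Zone C: v = q/n = 0.01299/0.28 = 0.04640 m/d → t_C = 413/0.04640 = 8901 d
Total t = 6652 + 5329 + 8901 = 20880 d
   = 20880 / 365 = 57.2 yr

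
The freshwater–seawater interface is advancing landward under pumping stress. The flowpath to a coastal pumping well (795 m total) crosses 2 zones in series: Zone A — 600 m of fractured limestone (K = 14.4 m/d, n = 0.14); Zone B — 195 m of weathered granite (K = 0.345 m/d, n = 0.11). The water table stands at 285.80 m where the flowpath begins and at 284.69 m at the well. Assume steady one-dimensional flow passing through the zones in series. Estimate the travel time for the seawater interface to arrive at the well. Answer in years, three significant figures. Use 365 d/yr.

Total head drop ΔH = 285.80 − 284.69 = 1.11 m
Continuity: the same q passes through each zone, so ΔH = q·Σ(L_j/K_j) — the zones act as resistances in series.
Σ(L/K) = 600/14.4 + 195/0.345 = 41.67 + 565.2 = 606.9 d
q = ΔH / Σ(L/K) = 1.11 / 606.9 = 0.001829 m/d (same in every zone)
Zone A: v = q/n = 0.001829/0.14 = 0.01306 m/d → t_A = 600/0.01306 = 45930 d
Zone B: v = q/n = 0.001829/0.11 = 0.01663 m/d → t_B = 195/0.01663 = 11730 d
Total t = 45930 + 11730 = 57650 d
   = 57650 / 365 = 158 yr

158 years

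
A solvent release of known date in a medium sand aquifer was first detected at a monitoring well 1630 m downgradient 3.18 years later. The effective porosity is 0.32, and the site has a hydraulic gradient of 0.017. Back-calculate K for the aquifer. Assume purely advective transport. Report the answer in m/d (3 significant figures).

26.4 m/d

t = 3.18 years = 1161 d
v = L / t = 1630 / 1161 = 1.404 m/d
K = v · n / i = 1.404 × 0.32 / 0.017 = 26.4 m/d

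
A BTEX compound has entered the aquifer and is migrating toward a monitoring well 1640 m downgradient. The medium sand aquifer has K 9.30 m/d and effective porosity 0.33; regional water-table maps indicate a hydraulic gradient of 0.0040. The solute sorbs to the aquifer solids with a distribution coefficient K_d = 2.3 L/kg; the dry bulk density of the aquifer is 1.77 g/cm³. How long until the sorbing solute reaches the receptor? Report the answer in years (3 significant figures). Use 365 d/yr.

532 years

q = Ki = 9.30 × 0.0040 = 0.03720 m/d
v_s = q/n_e = 0.03720/0.33 = 0.1127 m/d
Retardation R = 1 + ρ_b·K_d/n = 1 + 1.77×2.3/0.33 = 13.34
Contaminant velocity v_c = v/R = 0.1127/13.34 = 0.008453 m/d
t = L/v_c = 1640/0.008453 = 194000 d
   = 194000/365 = 532 yr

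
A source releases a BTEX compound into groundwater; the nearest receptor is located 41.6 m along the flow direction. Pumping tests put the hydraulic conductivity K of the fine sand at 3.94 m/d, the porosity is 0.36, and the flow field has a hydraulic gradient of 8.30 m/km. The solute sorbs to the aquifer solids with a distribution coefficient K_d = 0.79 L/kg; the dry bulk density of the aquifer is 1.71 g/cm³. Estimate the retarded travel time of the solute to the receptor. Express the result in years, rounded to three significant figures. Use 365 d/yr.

q = Ki = 3.94 × 0.0083 = 0.03270 m/d
v_s = q/n_e = 0.03270/0.36 = 0.09084 m/d
Retardation R = 1 + ρ_b·K_d/n = 1 + 1.71×0.79/0.36 = 4.752
Contaminant velocity v_c = v/R = 0.09084/4.752 = 0.01911 m/d
t = L/v_c = 41.6/0.01911 = 2176 d
   = 2176/365 = 5.96 yr

5.96 years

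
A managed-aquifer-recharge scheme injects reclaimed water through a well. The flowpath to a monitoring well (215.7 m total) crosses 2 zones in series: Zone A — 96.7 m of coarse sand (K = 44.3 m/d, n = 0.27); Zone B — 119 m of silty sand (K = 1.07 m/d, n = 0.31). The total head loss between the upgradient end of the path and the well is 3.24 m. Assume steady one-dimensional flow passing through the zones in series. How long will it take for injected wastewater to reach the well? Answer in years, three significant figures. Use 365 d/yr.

6.04 years

Continuity: the same q passes through each zone, so ΔH = q·Σ(L_j/K_j) — the zones act as resistances in series.
Σ(L/K) = 96.7/44.3 + 119/1.07 = 2.183 + 111.2 = 113.4 d
q = ΔH / Σ(L/K) = 3.24 / 113.4 = 0.02857 m/d (same in every zone)
Zone A: v = q/n = 0.02857/0.27 = 0.1058 m/d → t_A = 96.7/0.1058 = 913.8 d
Zone B: v = q/n = 0.02857/0.31 = 0.09217 m/d → t_B = 119/0.09217 = 1291 d
Total t = 913.8 + 1291 = 2205 d
   = 2205 / 365 = 6.04 yr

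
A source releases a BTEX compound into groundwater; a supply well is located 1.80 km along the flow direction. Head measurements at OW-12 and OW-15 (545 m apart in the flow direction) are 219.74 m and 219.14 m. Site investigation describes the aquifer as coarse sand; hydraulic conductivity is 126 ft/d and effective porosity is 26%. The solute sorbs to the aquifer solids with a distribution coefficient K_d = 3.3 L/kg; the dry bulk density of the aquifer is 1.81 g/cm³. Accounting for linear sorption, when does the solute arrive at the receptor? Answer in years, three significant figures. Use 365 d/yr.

Hydraulic gradient i = (219.74 − 219.14) / 545 = 0.60 / 545 = 0.001101
K = 126 ft/d × 0.3048 = 38.40 m/d
q = Ki = 38.40 × 0.001101 = 0.04228 m/d
v_s = q/n_e = 0.04228/0.26 = 0.1626 m/d
Retardation R = 1 + ρ_b·K_d/n = 1 + 1.81×3.3/0.26 = 23.97
Contaminant velocity v_c = v/R = 0.1626/23.97 = 0.006783 m/d
L = 1.80 km = 1800 m
t = L/v_c = 1800/0.006783 = 265400 d
   = 265400/365 = 727 yr

727 years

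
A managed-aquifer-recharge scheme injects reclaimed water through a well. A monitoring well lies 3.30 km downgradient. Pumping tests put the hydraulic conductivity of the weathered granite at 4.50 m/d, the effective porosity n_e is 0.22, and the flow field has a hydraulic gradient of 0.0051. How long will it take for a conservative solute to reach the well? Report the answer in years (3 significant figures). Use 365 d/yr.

86.7 years

Specific discharge q = 4.50 × 0.0051 = 0.02295 m/d
v = Ki/n = 4.50·0.0051/0.22 = 0.1043 m/d
L = 3.30 km = 3300 m
t = L / v = 3300 / 0.1043 = 31630 d
   = 31630 / 365 = 86.7 yr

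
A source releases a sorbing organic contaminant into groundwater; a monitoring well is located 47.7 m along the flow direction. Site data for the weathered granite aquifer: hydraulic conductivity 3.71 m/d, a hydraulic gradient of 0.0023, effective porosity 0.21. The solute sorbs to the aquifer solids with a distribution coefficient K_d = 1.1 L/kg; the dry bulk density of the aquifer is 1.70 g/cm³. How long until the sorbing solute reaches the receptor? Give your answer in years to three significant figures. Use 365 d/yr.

31.9 years

Specific discharge q = 3.71 × 0.0023 = 0.008533 m/d
Seepage velocity v = q / n = 0.008533 / 0.21 = 0.04063 m/d
Retardation R = 1 + ρ_b·K_d/n = 1 + 1.70×1.1/0.21 = 9.905
Contaminant velocity v_c = v/R = 0.04063/9.905 = 0.004102 m/d
t = L/v_c = 47.7/0.004102 = 11630 d
   = 11630/365 = 31.9 yr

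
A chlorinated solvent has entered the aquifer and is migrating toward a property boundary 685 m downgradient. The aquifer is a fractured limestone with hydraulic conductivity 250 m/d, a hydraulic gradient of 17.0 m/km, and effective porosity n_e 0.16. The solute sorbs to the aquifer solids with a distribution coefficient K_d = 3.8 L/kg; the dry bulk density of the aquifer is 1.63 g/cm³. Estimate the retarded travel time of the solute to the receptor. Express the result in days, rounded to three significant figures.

Darcy flux q = K·i = 250 × 0.017 = 4.250 m/d
v = Ki/n = 250·0.017/0.16 = 26.56 m/d
Retardation R = 1 + ρ_b·K_d/n = 1 + 1.63×3.8/0.16 = 39.71
Contaminant velocity v_c = v/R = 26.56/39.71 = 0.6689 m/d
t = L/v_c = 685/0.6689 = 1024 d

1020 days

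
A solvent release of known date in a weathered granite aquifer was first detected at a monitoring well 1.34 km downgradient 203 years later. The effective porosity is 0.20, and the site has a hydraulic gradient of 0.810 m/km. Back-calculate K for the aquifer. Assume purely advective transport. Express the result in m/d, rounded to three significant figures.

t = 203 years = 74100 d
L = 1.34 km = 1340 m
v = L / t = 1340 / 74100 = 0.01808 m/d
K = v · n / i = 0.01808 × 0.20 / 8.1e-4 = 4.47 m/d

4.47 m/d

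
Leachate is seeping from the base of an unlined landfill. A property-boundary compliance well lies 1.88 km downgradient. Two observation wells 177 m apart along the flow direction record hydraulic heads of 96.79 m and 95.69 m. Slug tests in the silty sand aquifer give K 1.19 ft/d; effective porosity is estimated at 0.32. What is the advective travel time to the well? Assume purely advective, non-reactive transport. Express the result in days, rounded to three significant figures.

Hydraulic gradient i = (96.79 − 95.69) / 177 = 1.10 / 177 = 0.006215
K = 1.19 ft/d × 0.3048 = 0.3627 m/d
Darcy flux q = K·i = 0.3627 × 0.006215 = 0.002254 m/d
Seepage velocity v = q / n = 0.002254 / 0.32 = 0.007044 m/d
L = 1.88 km = 1880 m
t = L / v = 1880 / 0.007044 = 266900 d

267000 days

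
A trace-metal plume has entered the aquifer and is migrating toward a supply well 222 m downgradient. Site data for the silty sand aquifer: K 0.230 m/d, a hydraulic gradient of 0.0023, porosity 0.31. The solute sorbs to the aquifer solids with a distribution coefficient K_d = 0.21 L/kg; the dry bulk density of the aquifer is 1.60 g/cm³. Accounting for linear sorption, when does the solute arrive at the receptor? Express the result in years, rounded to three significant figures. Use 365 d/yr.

743 years

Darcy flux q = K·i = 0.230 × 0.0023 = 5.290e-4 m/d
Seepage velocity v = q / n = 5.290e-4 / 0.31 = 0.001706 m/d
Retardation R = 1 + ρ_b·K_d/n = 1 + 1.60×0.21/0.31 = 2.084
Contaminant velocity v_c = v/R = 0.001706/2.084 = 8.189e-4 m/d
t = L/v_c = 222/8.189e-4 = 271100 d
   = 271100/365 = 743 yr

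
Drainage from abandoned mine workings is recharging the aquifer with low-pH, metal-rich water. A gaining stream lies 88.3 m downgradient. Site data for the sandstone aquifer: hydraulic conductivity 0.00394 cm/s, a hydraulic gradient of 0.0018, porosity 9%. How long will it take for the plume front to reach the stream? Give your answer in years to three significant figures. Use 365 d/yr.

3.55 years

K = 0.00394 cm/s × 864 = 3.404 m/d
Darcy flux q = K·i = 3.404 × 0.0018 = 0.006127 m/d
Average linear velocity = 0.006127 / 0.09 = 0.06808 m/d
t = L / v = 88.3 / 0.06808 = 1297 d
   = 1297 / 365 = 3.55 yr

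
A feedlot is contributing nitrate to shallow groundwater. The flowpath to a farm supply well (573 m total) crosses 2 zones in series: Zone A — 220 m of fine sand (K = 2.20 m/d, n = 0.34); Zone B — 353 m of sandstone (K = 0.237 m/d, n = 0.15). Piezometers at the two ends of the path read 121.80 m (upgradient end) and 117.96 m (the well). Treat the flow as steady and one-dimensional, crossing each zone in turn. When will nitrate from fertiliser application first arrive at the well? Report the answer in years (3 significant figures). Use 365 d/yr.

Total head drop ΔH = 121.80 − 117.96 = 3.84 m
Steady 1-D flow in series ⇒ the Darcy flux q is identical in every zone and the zone head losses add (resistances L/K in series).
Σ(L/K) = 220/2.20 + 353/0.237 = 100.0 + 1489 = 1589 d
q = ΔH / Σ(L/K) = 3.84 / 1589 = 0.002416 m/d (same in every zone)
Zone A: v = q/n = 0.002416/0.34 = 0.007106 m/d → t_A = 220/0.007106 = 30960 d
Zone B: v = q/n = 0.002416/0.15 = 0.01611 m/d → t_B = 353/0.01611 = 21920 d
Total t = 30960 + 21920 = 52880 d
   = 52880 / 365 = 145 yr

145 years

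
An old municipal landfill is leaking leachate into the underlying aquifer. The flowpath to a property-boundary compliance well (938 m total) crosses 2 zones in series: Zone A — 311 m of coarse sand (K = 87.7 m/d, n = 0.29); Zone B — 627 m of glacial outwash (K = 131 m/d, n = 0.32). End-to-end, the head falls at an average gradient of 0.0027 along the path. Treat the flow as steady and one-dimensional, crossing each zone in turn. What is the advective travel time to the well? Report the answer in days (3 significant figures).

957 days

For zones in series the flux q is common to all zones; the equivalent conductivity is the harmonic (thickness-weighted) mean, K_eq = L_total / Σ(L_j/K_j).
Σ(L/K) = 311/87.7 + 627/131 = 3.546 + 4.786 = 8.332 d
K_eq = L_total / Σ(L/K) = 938 / 8.332 = 112.6 m/d
q = K_eq · i = 112.6 × 0.0027 = 0.3039 m/d (same in every zone)
Zone A: v = q/n = 0.3039/0.29 = 1.048 m/d → t_A = 311/1.048 = 296.7 d
Zone B: v = q/n = 0.3039/0.32 = 0.9498 m/d → t_B = 627/0.9498 = 660.1 d
Total t = 296.7 + 660.1 = 956.9 d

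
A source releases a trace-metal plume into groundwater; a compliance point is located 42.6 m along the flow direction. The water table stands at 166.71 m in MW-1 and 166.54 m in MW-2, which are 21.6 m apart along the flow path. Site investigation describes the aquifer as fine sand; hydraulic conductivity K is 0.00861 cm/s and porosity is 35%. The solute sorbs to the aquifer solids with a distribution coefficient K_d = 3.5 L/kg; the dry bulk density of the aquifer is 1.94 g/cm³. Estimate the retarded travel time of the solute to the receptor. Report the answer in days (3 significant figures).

5200 days

Hydraulic gradient i = (166.71 − 166.54) / 21.6 = 0.17 / 21.6 = 0.007870
K = 0.00861 cm/s × 864 = 7.439 m/d
Darcy flux q = K·i = 7.439 × 0.007870 = 0.05855 m/d
v_s = q/n_e = 0.05855/0.35 = 0.1673 m/d
Retardation R = 1 + ρ_b·K_d/n = 1 + 1.94×3.5/0.35 = 20.40
Contaminant velocity v_c = v/R = 0.1673/20.40 = 0.008200 m/d
t = L/v_c = 42.6/0.008200 = 5195 d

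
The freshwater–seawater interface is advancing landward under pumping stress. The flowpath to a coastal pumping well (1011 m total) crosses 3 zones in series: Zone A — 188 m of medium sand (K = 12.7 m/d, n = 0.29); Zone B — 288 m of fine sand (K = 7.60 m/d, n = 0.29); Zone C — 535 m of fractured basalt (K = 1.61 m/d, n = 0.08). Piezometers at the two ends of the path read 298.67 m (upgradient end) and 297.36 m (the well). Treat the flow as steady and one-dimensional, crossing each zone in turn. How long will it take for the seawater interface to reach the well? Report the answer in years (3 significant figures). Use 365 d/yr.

Total head drop ΔH = 298.67 − 297.36 = 1.31 m
Steady 1-D flow in series ⇒ the Darcy flux q is identical in every zone and the zone head losses add (resistances L/K in series).
Σ(L/K) = 188/12.7 + 288/7.60 + 535/1.61 = 14.80 + 37.89 + 332.3 = 385.0 d
q = ΔH / Σ(L/K) = 1.31 / 385.0 = 0.003403 m/d (same in every zone)
Zone A: v = q/n = 0.003403/0.29 = 0.01173 m/d → t_A = 188/0.01173 = 16020 d
Zone B: v = q/n = 0.003403/0.29 = 0.01173 m/d → t_B = 288/0.01173 = 24550 d
Zone C: v = q/n = 0.003403/0.08 = 0.04253 m/d → t_C = 535/0.04253 = 12580 d
Total t = 16020 + 24550 + 12580 = 53150 d
   = 53150 / 365 = 146 yr

146 years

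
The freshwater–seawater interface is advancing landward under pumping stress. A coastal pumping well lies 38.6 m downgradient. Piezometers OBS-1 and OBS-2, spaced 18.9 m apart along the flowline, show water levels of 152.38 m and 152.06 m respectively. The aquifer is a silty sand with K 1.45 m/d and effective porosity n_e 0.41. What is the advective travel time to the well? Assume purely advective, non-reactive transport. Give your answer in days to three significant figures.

645 days

Hydraulic gradient i = (152.38 − 152.06) / 18.9 = 0.32 / 18.9 = 0.01693
q = Ki = 1.45 × 0.01693 = 0.02455 m/d
Seepage velocity v = q / n = 0.02455 / 0.41 = 0.05988 m/d
t = L / v = 38.6 / 0.05988 = 644.6 d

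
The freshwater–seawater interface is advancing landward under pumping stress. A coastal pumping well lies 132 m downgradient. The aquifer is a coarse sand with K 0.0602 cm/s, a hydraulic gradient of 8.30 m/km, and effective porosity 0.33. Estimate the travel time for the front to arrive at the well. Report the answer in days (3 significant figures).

K = 0.0602 cm/s × 864 = 52.01 m/d
q = Ki = 52.01 × 0.0083 = 0.4317 m/d
v_s = q/n_e = 0.4317/0.33 = 1.308 m/d
t = L / v = 132 / 1.308 = 100.9 d

101 days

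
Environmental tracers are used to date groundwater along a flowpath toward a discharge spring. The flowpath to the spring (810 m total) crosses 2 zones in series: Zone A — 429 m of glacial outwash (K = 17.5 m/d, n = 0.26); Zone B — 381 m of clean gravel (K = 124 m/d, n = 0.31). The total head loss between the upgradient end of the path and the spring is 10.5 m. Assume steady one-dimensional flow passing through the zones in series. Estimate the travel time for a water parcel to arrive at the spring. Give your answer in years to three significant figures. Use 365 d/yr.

1.65 years

Continuity: the same q passes through each zone, so ΔH = q·Σ(L_j/K_j) — the zones act as resistances in series.
Σ(L/K) = 429/17.5 + 381/124 = 24.51 + 3.073 = 27.59 d
q = ΔH / Σ(L/K) = 10.5 / 27.59 = 0.3806 m/d (same in every zone)
Zone A: v = q/n = 0.3806/0.26 = 1.464 m/d → t_A = 429/1.464 = 293.1 d
Zone B: v = q/n = 0.3806/0.31 = 1.228 m/d → t_B = 381/1.228 = 310.3 d
Total t = 293.1 + 310.3 = 603.4 d
   = 603.4 / 365 = 1.65 yr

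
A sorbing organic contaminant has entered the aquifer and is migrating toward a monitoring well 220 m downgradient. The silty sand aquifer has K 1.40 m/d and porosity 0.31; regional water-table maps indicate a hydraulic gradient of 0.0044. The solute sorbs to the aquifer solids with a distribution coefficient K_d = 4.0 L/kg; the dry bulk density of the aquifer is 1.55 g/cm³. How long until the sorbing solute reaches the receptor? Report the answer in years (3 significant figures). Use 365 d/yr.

Specific discharge q = 1.40 × 0.0044 = 0.006160 m/d
Average linear velocity = 0.006160 / 0.31 = 0.01987 m/d
Retardation R = 1 + ρ_b·K_d/n = 1 + 1.55×4.0/0.31 = 21.00
Contaminant velocity v_c = v/R = 0.01987/21.00 = 9.462e-4 m/d
t = L/v_c = 220/9.462e-4 = 232500 d
   = 232500/365 = 637 yr

637 years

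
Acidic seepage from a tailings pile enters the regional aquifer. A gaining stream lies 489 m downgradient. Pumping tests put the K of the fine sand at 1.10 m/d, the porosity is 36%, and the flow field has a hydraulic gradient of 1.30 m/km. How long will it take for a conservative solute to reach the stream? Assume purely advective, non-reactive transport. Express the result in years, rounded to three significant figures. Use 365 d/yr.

Darcy flux q = K·i = 1.10 × 0.0013 = 0.001430 m/d
v_s = q/n_e = 0.001430/0.36 = 0.003972 m/d
t = L / v = 489 / 0.003972 = 123100 d
   = 123100 / 365 = 337 yr

337 years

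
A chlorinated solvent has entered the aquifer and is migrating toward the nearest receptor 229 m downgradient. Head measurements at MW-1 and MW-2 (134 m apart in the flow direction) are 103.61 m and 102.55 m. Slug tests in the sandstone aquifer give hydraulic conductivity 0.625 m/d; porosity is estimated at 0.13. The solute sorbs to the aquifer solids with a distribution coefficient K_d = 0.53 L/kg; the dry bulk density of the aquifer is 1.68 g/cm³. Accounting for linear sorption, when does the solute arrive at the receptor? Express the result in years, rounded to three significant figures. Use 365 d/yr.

129 years

Hydraulic gradient i = (103.61 − 102.55) / 134 = 1.06 / 134 = 0.007910
Darcy flux q = K·i = 0.625 × 0.007910 = 0.004944 m/d
v_s = q/n_e = 0.004944/0.13 = 0.03803 m/d
Retardation R = 1 + ρ_b·K_d/n = 1 + 1.68×0.53/0.13 = 7.849
Contaminant velocity v_c = v/R = 0.03803/7.849 = 0.004845 m/d
t = L/v_c = 229/0.004845 = 47260 d
   = 47260/365 = 129 yr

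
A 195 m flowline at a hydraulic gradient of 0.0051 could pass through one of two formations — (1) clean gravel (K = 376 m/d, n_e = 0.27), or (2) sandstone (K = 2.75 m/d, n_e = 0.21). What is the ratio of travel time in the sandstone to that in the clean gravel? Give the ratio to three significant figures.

106

Unit 1 (clean gravel): v = 376×0.0051/0.27 = 7.102 m/d, t = 195/7.102 = 27.46 d
Unit 2 (sandstone): v = 2.75×0.0051/0.21 = 0.06679 m/d, t = 195/0.06679 = 2920 d
t(sandstone) / t(clean gravel) = 2920/27.46 = 106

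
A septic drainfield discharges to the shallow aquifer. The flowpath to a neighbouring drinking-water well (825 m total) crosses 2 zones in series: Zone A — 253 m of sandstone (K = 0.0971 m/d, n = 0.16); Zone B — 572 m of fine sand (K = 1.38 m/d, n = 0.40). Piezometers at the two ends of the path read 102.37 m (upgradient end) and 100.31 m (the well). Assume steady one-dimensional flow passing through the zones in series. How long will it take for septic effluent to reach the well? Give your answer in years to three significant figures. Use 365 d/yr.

Total head drop ΔH = 102.37 − 100.31 = 2.06 m
Steady 1-D flow in series ⇒ the Darcy flux q is identical in every zone and the zone head losses add (resistances L/K in series).
Σ(L/K) = 253/0.0971 + 572/1.38 = 2606 + 414.5 = 3020 d
q = ΔH / Σ(L/K) = 2.06 / 3020 = 6.821e-4 m/d (same in every zone)
Zone A: v = q/n = 6.821e-4/0.16 = 0.004263 m/d → t_A = 253/0.004263 = 59350 d
Zone B: v = q/n = 6.821e-4/0.40 = 0.001705 m/d → t_B = 572/0.001705 = 335400 d
Total t = 59350 + 335400 = 394800 d
   = 394800 / 365 = 1080 yr

1080 years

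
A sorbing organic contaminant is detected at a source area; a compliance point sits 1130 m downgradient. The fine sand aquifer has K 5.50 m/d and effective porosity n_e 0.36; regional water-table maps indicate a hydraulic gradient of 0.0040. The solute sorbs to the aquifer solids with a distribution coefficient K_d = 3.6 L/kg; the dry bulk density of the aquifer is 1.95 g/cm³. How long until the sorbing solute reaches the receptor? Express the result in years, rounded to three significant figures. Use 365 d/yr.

1040 years

Darcy flux q = K·i = 5.50 × 0.0040 = 0.02200 m/d
v_s = q/n_e = 0.02200/0.36 = 0.06111 m/d
Retardation R = 1 + ρ_b·K_d/n = 1 + 1.95×3.6/0.36 = 20.50
Contaminant velocity v_c = v/R = 0.06111/20.50 = 0.002981 m/d
t = L/v_c = 1130/0.002981 = 379100 d
   = 379100/365 = 1040 yr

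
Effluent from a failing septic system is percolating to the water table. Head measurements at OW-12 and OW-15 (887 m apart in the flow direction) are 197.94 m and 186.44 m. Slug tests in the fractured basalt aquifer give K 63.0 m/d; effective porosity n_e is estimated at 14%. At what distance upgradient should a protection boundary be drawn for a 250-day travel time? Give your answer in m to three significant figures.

1460 m

Hydraulic gradient i = (197.94 − 186.44) / 887 = 11.50 / 887 = 0.01297
Darcy flux q = K·i = 63.0 × 0.01297 = 0.8168 m/d
v_s = q/n_e = 0.8168/0.14 = 5.834 m/d
L = v × T = 5.834 × 250 = 1459 m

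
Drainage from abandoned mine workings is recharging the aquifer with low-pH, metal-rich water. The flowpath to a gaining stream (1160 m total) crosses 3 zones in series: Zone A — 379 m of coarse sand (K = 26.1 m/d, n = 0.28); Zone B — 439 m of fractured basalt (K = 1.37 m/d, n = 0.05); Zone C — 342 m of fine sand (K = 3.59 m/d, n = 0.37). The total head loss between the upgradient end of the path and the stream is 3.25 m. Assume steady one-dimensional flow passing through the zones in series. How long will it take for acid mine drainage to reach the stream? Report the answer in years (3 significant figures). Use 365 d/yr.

92.3 years

Continuity: the same q passes through each zone, so ΔH = q·Σ(L_j/K_j) — the zones act as resistances in series.
Σ(L/K) = 379/26.1 + 439/1.37 + 342/3.59 = 14.52 + 320.4 + 95.26 = 430.2 d
q = ΔH / Σ(L/K) = 3.25 / 430.2 = 0.007554 m/d (same in every zone)
Zone A: v = q/n = 0.007554/0.28 = 0.02698 m/d → t_A = 379/0.02698 = 14050 d
Zone B: v = q/n = 0.007554/0.05 = 0.1511 m/d → t_B = 439/0.1511 = 2906 d
Zone C: v = q/n = 0.007554/0.37 = 0.02042 m/d → t_C = 342/0.02042 = 16750 d
Total t = 14050 + 2906 + 16750 = 33700 d
   = 33700 / 365 = 92.3 yr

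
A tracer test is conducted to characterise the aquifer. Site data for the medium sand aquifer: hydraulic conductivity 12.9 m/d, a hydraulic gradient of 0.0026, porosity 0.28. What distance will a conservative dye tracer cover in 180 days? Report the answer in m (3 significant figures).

21.6 m

Darcy flux q = K·i = 12.9 × 0.0026 = 0.03354 m/d
v_s = q/n_e = 0.03354/0.28 = 0.1198 m/d
L = v × T = 0.1198 × 180 = 21.56 m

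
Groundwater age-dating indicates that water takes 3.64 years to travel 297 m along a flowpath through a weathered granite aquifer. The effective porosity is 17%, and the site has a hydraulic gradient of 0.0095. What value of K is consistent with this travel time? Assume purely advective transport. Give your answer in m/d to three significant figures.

t = 3.64 years = 1329 d
v = L / t = 297 / 1329 = 0.2235 m/d
K = v · n / i = 0.2235 × 0.17 / 0.0095 = 4.00 m/d

4.00 m/d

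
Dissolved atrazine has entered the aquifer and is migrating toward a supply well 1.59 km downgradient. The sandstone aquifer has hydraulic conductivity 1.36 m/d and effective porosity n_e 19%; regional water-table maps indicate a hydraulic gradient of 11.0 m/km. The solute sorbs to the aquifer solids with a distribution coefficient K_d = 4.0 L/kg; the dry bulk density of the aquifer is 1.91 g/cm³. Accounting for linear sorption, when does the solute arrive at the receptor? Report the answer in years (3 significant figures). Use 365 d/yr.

Specific discharge q = 1.36 × 0.011 = 0.01496 m/d
Average linear velocity = 0.01496 / 0.19 = 0.07874 m/d
Retardation R = 1 + ρ_b·K_d/n = 1 + 1.91×4.0/0.19 = 41.21
Contaminant velocity v_c = v/R = 0.07874/41.21 = 0.001911 m/d
L = 1.59 km = 1590 m
t = L/v_c = 1590/0.001911 = 832200 d
   = 832200/365 = 2280 yr

2280 years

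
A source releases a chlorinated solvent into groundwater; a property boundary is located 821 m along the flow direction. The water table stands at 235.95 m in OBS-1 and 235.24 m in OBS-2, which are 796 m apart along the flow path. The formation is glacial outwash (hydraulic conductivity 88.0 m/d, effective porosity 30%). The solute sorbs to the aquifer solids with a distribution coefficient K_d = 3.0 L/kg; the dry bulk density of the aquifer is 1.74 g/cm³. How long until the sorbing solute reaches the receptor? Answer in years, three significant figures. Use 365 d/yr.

Hydraulic gradient i = (235.95 − 235.24) / 796 = 0.71 / 796 = 8.920e-4
Specific discharge q = 88.0 × 8.920e-4 = 0.07849 m/d
v = Ki/n = 88.0·8.920e-4/0.30 = 0.2616 m/d
Retardation R = 1 + ρ_b·K_d/n = 1 + 1.74×3.0/0.30 = 18.40
Contaminant velocity v_c = v/R = 0.2616/18.40 = 0.01422 m/d
t = L/v_c = 821/0.01422 = 57740 d
   = 57740/365 = 158 yr

158 years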